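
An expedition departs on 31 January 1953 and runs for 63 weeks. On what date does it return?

Counting forward 63 weeks = 441 days from January 31, 1953.
January has 31 days, so 31 − 31 = 0 days remain after January 31, 1953; 441 − 0 = 441 left.
February 1953 has 28 days (1953 is not a leap year): 441 − 28 = 413 left.
March 1953 has 31 days: 413 − 31 = 382 left.
April 1953 has 30 days: 382 − 30 = 352 left.
May 1953 has 31 days: 352 − 31 = 321 left.
June 1953 has 30 days: 321 − 30 = 291 left.
July 1953 has 31 days: 291 − 31 = 260 left.
August 1953 has 31 days: 260 − 31 = 229 left.
September 1953 has 30 days: 229 − 30 = 199 left.
October 1953 has 31 days: 199 − 31 = 168 left.
November 1953 has 30 days: 168 − 30 = 138 left.
December 1953 has 31 days: 138 − 31 = 107 left.
January 1954 has 31 days: 107 − 31 = 76 left.
February 1954 has 28 days (1954 is not a leap year): 76 − 28 = 48 left.
March 1954 has 31 days: 48 − 31 = 17 left.
17 days into April 1954 → April 17, 1954.

April 17, 1954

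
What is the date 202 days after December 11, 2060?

July 1, 2061

Adding 202 days from December 11, 2060.
December has 31 days, so 31 − 11 = 20 days remain after December 11, 2060; 202 − 20 = 182 left.
January 2061 has 31 days: 182 − 31 = 151 left.
February 2061 has 28 days (2061 is not a leap year): 151 − 28 = 123 left.
March 2061 has 31 days: 123 − 31 = 92 left.
April 2061 has 30 days: 92 − 30 = 62 left.
May 2061 has 31 days: 62 − 31 = 31 left.
June 2061 has 30 days: 31 − 30 = 1 left.
1 day into July 2061 → July 1, 2061.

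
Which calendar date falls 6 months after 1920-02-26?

August 26, 1920

Adding 6 months from February 26, 1920.
month 2 + 6 = 8 → August 1920.
Day 26 is valid in August, giving August 26, 1920.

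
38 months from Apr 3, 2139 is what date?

June 3, 2142

Counting forward 38 months from April 3, 2139.
month 4 + 38 = 42, which is month 6 of year 2142 → June 2142.
Day 3 is valid in June, giving June 3, 2142.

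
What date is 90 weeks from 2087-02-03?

Counting forward 90 weeks = 630 days from February 3, 2087.
February has 28 days, so 28 − 3 = 25 days remain after February 3, 2087; 630 − 25 = 605 left.
March 2087 has 31 days: 605 − 31 = 574 left.
April 2087 has 30 days: 574 − 30 = 544 left.
May 2087 has 31 days: 544 − 31 = 513 left.
June 2087 has 30 days: 513 − 30 = 483 left.
July 2087 has 31 days: 483 − 31 = 452 left.
August 2087 has 31 days: 452 − 31 = 421 left.
September 2087 has 30 days: 421 − 30 = 391 left.
October 2087 has 31 days: 391 − 31 = 360 left.
November 2087 has 30 days: 360 − 30 = 330 left.
December 2087 has 31 days: 330 − 31 = 299 left.
January 2088 has 31 days: 299 − 31 = 268 left.
February 2088 has 29 days (2088 is a leap year): 268 − 29 = 239 left.
March 2088 has 31 days: 239 − 31 = 208 left.
April 2088 has 30 days: 208 − 30 = 178 left.
May 2088 has 31 days: 178 − 31 = 147 left.
June 2088 has 30 days: 147 − 30 = 117 left.
July 2088 has 31 days: 117 − 31 = 86 left.
August 2088 has 31 days: 86 − 31 = 55 left.
September 2088 has 30 days: 55 − 30 = 25 left.
25 days into October 2088 → October 25, 2088.

October 25, 2088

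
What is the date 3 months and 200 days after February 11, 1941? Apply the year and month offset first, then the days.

Adding 3 months and 200 days from February 11, 1941: first the month/year part, then the days.
month 2 + 3 = 5 → May 1941.
Day 11 is valid in May, giving May 11, 1941.
Now add 200 days from May 11, 1941.
May has 31 days, so 31 − 11 = 20 days remain after May 11, 1941; 200 − 20 = 180 left.
June 1941 has 30 days: 180 − 30 = 150 left.
July 1941 has 31 days: 150 − 31 = 119 left.
August 1941 has 31 days: 119 − 31 = 88 left.
September 1941 has 30 days: 88 − 30 = 58 left.
October 1941 has 31 days: 58 − 31 = 27 left.
27 days into November 1941 → November 27, 1941.

November 27, 1941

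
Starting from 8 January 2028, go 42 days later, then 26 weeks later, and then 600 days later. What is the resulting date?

Adding 42 days from January 8, 2028:
January has 31 days, so 31 − 8 = 23 days remain after January 8, 2028; 42 − 23 = 19 left.
19 days into February 2028 → February 19, 2028.
Adding 26 weeks (= 182 days) from February 19, 2028:
February has 29 days, so 29 − 19 = 10 days remain after February 19, 2028; 182 − 10 = 172 left.
March 2028 has 31 days: 172 − 31 = 141 left.
April 2028 has 30 days: 141 − 30 = 111 left.
May 2028 has 31 days: 111 − 31 = 80 left.
June 2028 has 30 days: 80 − 30 = 50 left.
July 2028 has 31 days: 50 − 31 = 19 left.
19 days into August 2028 → August 19, 2028.
Advancing 600 days from August 19, 2028:
August has 31 days, so 31 − 19 = 12 days remain after August 19, 2028; 600 − 12 = 588 left.
September 2028 has 30 days: 588 − 30 = 558 left.
October 2028 has 31 days: 558 − 31 = 527 left.
November 2028 has 30 days: 527 − 30 = 497 left.
December 2028 has 31 days: 497 − 31 = 466 left.
January 2029 has 31 days: 466 − 31 = 435 left.
February 2029 has 28 days (2029 is not a leap year): 435 − 28 = 407 left.
March 2029 has 31 days: 407 − 31 = 376 left.
April 2029 has 30 days: 376 − 30 = 346 left.
May 2029 has 31 days: 346 − 31 = 315 left.
June 2029 has 30 days: 315 − 30 = 285 left.
July 2029 has 31 days: 285 − 31 = 254 left.
August 2029 has 31 days: 254 − 31 = 223 left.
September 2029 has 30 days: 223 − 30 = 193 left.
October 2029 has 31 days: 193 − 31 = 162 left.
November 2029 has 30 days: 162 − 30 = 132 left.
December 2029 has 31 days: 132 − 31 = 101 left.
January 2030 has 31 days: 101 − 31 = 70 left.
February 2030 has 28 days (2030 is not a leap year): 70 − 28 = 42 left.
March 2030 has 31 days: 42 − 31 = 11 left.
11 days into April 2030 → April 11, 2030.

April 11, 2030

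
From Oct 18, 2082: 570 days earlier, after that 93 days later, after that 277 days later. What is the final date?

Going back 570 days from October 18, 2082:
Going back 18 days from October 18, 2082 reaches the end of the previous month; 570 − 18 = 552 left.
September 2082 has 30 days: 552 − 30 = 522 left.
August 2082 has 31 days: 522 − 31 = 491 left.
July 2082 has 31 days: 491 − 31 = 460 left.
June 2082 has 30 days: 460 − 30 = 430 left.
May 2082 has 31 days: 430 − 31 = 399 left.
April 2082 has 30 days: 399 − 30 = 369 left.
March 2082 has 31 days: 369 − 31 = 338 left.
February 2082 has 28 days (2082 is not a leap year): 338 − 28 = 310 left.
January 2082 has 31 days: 310 − 31 = 279 left.
December 2081 has 31 days: 279 − 31 = 248 left.
November 2081 has 30 days: 248 − 30 = 218 left.
October 2081 has 31 days: 218 − 31 = 187 left.
September 2081 has 30 days: 187 − 30 = 157 left.
August 2081 has 31 days: 157 − 31 = 126 left.
July 2081 has 31 days: 126 − 31 = 95 left.
June 2081 has 30 days: 95 − 30 = 65 left.
May 2081 has 31 days: 65 − 31 = 34 left.
April 2081 has 30 days: 34 − 30 = 4 left.
March 2081 has 31 days; 31 − 4 = 27 → March 27, 2081.
Adding 93 days from March 27, 2081:
March has 31 days, so 31 − 27 = 4 days remain after March 27, 2081; 93 − 4 = 89 left.
April 2081 has 30 days: 89 − 30 = 59 left.
May 2081 has 31 days: 59 − 31 = 28 left.
28 days into June 2081 → June 28, 2081.
Counting forward 277 days from June 28, 2081:
June has 30 days, so 30 − 28 = 2 days remain after June 28, 2081; 277 − 2 = 275 left.
July 2081 has 31 days: 275 − 31 = 244 left.
August 2081 has 31 days: 244 − 31 = 213 left.
September 2081 has 30 days: 213 − 30 = 183 left.
October 2081 has 31 days: 183 − 31 = 152 left.
November 2081 has 30 days: 152 − 30 = 122 left.
December 2081 has 31 days: 122 − 31 = 91 left.
January 2082 has 31 days: 91 − 31 = 60 left.
February 2082 has 28 days (2082 is not a leap year): 60 − 28 = 32 left.
March 2082 has 31 days: 32 − 31 = 1 left.
1 day into April 2082 → April 1, 2082.

April 1, 2082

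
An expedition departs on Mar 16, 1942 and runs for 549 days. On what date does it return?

Adding 549 days from March 16, 1942.
March has 31 days, so 31 − 16 = 15 days remain after March 16, 1942; 549 − 15 = 534 left.
April 1942 has 30 days: 534 − 30 = 504 left.
May 1942 has 31 days: 504 − 31 = 473 left.
June 1942 has 30 days: 473 − 30 = 443 left.
July 1942 has 31 days: 443 − 31 = 412 left.
August 1942 has 31 days: 412 − 31 = 381 left.
September 1942 has 30 days: 381 − 30 = 351 left.
October 1942 has 31 days: 351 − 31 = 320 left.
November 1942 has 30 days: 320 − 30 = 290 left.
December 1942 has 31 days: 290 − 31 = 259 left.
January 1943 has 31 days: 259 − 31 = 228 left.
February 1943 has 28 days (1943 is not a leap year): 228 − 28 = 200 left.
March 1943 has 31 days: 200 − 31 = 169 left.
April 1943 has 30 days: 169 − 30 = 139 left.
May 1943 has 31 days: 139 − 31 = 108 left.
June 1943 has 30 days: 108 − 30 = 78 left.
July 1943 has 31 days: 78 − 31 = 47 left.
August 1943 has 31 days: 47 − 31 = 16 left.
16 days into September 1943 → September 16, 1943.

September 16, 1943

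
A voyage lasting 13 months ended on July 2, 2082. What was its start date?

June 2, 2081

Going back 13 months from July 2, 2082.
month 7 − 13 = -6, which is month 6 of year 2081 → June 2081.
Day 2 is valid in June, giving June 2, 2081.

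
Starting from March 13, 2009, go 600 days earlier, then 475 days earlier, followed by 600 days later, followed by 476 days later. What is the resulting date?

March 14, 2009

Counting back 600 days from March 13, 2009:
Going back 13 days from March 13, 2009 reaches the end of the previous month; 600 − 13 = 587 left.
February 2009 has 28 days (2009 is not a leap year): 587 − 28 = 559 left.
January 2009 has 31 days: 559 − 31 = 528 left.
December 2008 has 31 days: 528 − 31 = 497 left.
November 2008 has 30 days: 497 − 30 = 467 left.
October 2008 has 31 days: 467 − 31 = 436 left.
September 2008 has 30 days: 436 − 30 = 406 left.
August 2008 has 31 days: 406 − 31 = 375 left.
July 2008 has 31 days: 375 − 31 = 344 left.
June 2008 has 30 days: 344 − 30 = 314 left.
May 2008 has 31 days: 314 − 31 = 283 left.
April 2008 has 30 days: 283 − 30 = 253 left.
March 2008 has 31 days: 253 − 31 = 222 left.
February 2008 has 29 days (2008 is a leap year): 222 − 29 = 193 left.
January 2008 has 31 days: 193 − 31 = 162 left.
December 2007 has 31 days: 162 − 31 = 131 left.
November 2007 has 30 days: 131 − 30 = 101 left.
October 2007 has 31 days: 101 − 31 = 70 left.
September 2007 has 30 days: 70 − 30 = 40 left.
August 2007 has 31 days: 40 − 31 = 9 left.
July 2007 has 31 days; 31 − 9 = 22 → July 22, 2007.
Subtracting 475 days from July 22, 2007:
Going back 22 days from July 22, 2007 reaches the end of the previous month; 475 − 22 = 453 left.
June 2007 has 30 days: 453 − 30 = 423 left.
May 2007 has 31 days: 423 − 31 = 392 left.
April 2007 has 30 days: 392 − 30 = 362 left.
March 2007 has 31 days: 362 − 31 = 331 left.
February 2007 has 28 days (2007 is not a leap year): 331 − 28 = 303 left.
January 2007 has 31 days: 303 − 31 = 272 left.
December 2006 has 31 days: 272 − 31 = 241 left.
November 2006 has 30 days: 241 − 30 = 211 left.
October 2006 has 31 days: 211 − 31 = 180 left.
September 2006 has 30 days: 180 − 30 = 150 left.
August 2006 has 31 days: 150 − 31 = 119 left.
July 2006 has 31 days: 119 − 31 = 88 left.
June 2006 has 30 days: 88 − 30 = 58 left.
May 2006 has 31 days: 58 − 31 = 27 left.
April 2006 has 30 days; 30 − 27 = 3 → April 3, 2006.
Adding 600 days from April 3, 2006:
April has 30 days, so 30 − 3 = 27 days remain after April 3, 2006; 600 − 27 = 573 left.
May 2006 has 31 days: 573 − 31 = 542 left.
June 2006 has 30 days: 542 − 30 = 512 left.
July 2006 has 31 days: 512 − 31 = 481 left.
August 2006 has 31 days: 481 − 31 = 450 left.
September 2006 has 30 days: 450 − 30 = 420 left.
October 2006 has 31 days: 420 − 31 = 389 left.
November 2006 has 30 days: 389 − 30 = 359 left.
December 2006 has 31 days: 359 − 31 = 328 left.
January 2007 has 31 days: 328 − 31 = 297 left.
February 2007 has 28 days (2007 is not a leap year): 297 − 28 = 269 left.
March 2007 has 31 days: 269 − 31 = 238 left.
April 2007 has 30 days: 238 − 30 = 208 left.
May 2007 has 31 days: 208 − 31 = 177 left.
June 2007 has 30 days: 177 − 30 = 147 left.
July 2007 has 31 days: 147 − 31 = 116 left.
August 2007 has 31 days: 116 − 31 = 85 left.
September 2007 has 30 days: 85 − 30 = 55 left.
October 2007 has 31 days: 55 − 31 = 24 left.
24 days into November 2007 → November 24, 2007.
Counting forward 476 days from November 24, 2007:
November has 30 days, so 30 − 24 = 6 days remain after November 24, 2007; 476 − 6 = 470 left.
December 2007 has 31 days: 470 − 31 = 439 left.
January 2008 has 31 days: 439 − 31 = 408 left.
February 2008 has 29 days (2008 is a leap year): 408 − 29 = 379 left.
March 2008 has 31 days: 379 − 31 = 348 left.
April 2008 has 30 days: 348 − 30 = 318 left.
May 2008 has 31 days: 318 − 31 = 287 left.
June 2008 has 30 days: 287 − 30 = 257 left.
July 2008 has 31 days: 257 − 31 = 226 left.
August 2008 has 31 days: 226 − 31 = 195 left.
September 2008 has 30 days: 195 − 30 = 165 left.
October 2008 has 31 days: 165 − 31 = 134 left.
November 2008 has 30 days: 134 − 30 = 104 left.
December 2008 has 31 days: 104 − 31 = 73 left.
January 2009 has 31 days: 73 − 31 = 42 left.
February 2009 has 28 days (2009 is not a leap year): 42 − 28 = 14 left.
14 days into March 2009 → March 14, 2009.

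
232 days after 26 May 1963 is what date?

January 13, 1964

Advancing 232 days from May 26, 1963.
May has 31 days, so 31 − 26 = 5 days remain after May 26, 1963; 232 − 5 = 227 left.
June 1963 has 30 days: 227 − 30 = 197 left.
July 1963 has 31 days: 197 − 31 = 166 left.
August 1963 has 31 days: 166 − 31 = 135 left.
September 1963 has 30 days: 135 − 30 = 105 left.
October 1963 has 31 days: 105 − 31 = 74 left.
November 1963 has 30 days: 74 − 30 = 44 left.
December 1963 has 31 days: 44 − 31 = 13 left.
13 days into January 1964 → January 13, 1964.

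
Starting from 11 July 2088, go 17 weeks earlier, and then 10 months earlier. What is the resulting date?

Going back 17 weeks (= 119 days) from July 11, 2088:
Going back 11 days from July 11, 2088 reaches the end of the previous month; 119 − 11 = 108 left.
June 2088 has 30 days: 108 − 30 = 78 left.
May 2088 has 31 days: 78 − 31 = 47 left.
April 2088 has 30 days: 47 − 30 = 17 left.
March 2088 has 31 days; 31 − 17 = 14 → March 14, 2088.
Counting back 10 months from March 14, 2088:
month 3 − 10 = -7, which is month 5 of year 2087 → May 2087.
Day 14 is valid in May, giving May 14, 2087.

May 14, 2087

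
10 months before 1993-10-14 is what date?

Counting back 10 months from October 14, 1993.
month 10 − 10 = 0, which is month 12 of year 1992 → December 1992.
Day 14 is valid in December, giving December 14, 1992.

December 14, 1992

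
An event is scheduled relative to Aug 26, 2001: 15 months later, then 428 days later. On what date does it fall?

January 28, 2004

Counting forward 15 months from August 26, 2001:
month 8 + 15 = 23, which is month 11 of year 2002 → November 2002.
Day 26 is valid in November, giving November 26, 2002.
Adding 428 days from November 26, 2002:
November has 30 days, so 30 − 26 = 4 days remain after November 26, 2002; 428 − 4 = 424 left.
December 2002 has 31 days: 424 − 31 = 393 left.
January 2003 has 31 days: 393 − 31 = 362 left.
February 2003 has 28 days (2003 is not a leap year): 362 − 28 = 334 left.
March 2003 has 31 days: 334 − 31 = 303 left.
April 2003 has 30 days: 303 − 30 = 273 left.
May 2003 has 31 days: 273 − 31 = 242 left.
June 2003 has 30 days: 242 − 30 = 212 left.
July 2003 has 31 days: 212 − 31 = 181 left.
August 2003 has 31 days: 181 − 31 = 150 left.
September 2003 has 30 days: 150 − 30 = 120 left.
October 2003 has 31 days: 120 − 31 = 89 left.
November 2003 has 30 days: 89 − 30 = 59 left.
December 2003 has 31 days: 59 − 31 = 28 left.
28 days into January 2004 → January 28, 2004.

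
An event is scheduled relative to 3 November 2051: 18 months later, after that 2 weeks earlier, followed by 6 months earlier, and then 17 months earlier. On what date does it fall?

Adding 18 months from November 3, 2051:
month 11 + 18 = 29, which is month 5 of year 2053 → May 2053.
Day 3 is valid in May, giving May 3, 2053.
Going back 2 weeks (= 14 days) from May 3, 2053:
Going back 3 days from May 3, 2053 reaches the end of the previous month; 14 − 3 = 11 left.
April 2053 has 30 days; 30 − 11 = 19 → April 19, 2053.
Counting back 6 months from April 19, 2053:
month 4 − 6 = -2, which is month 10 of year 2052 → October 2052.
Day 19 is valid in October, giving October 19, 2052.
Subtracting 17 months from October 19, 2052:
month 10 − 17 = -7, which is month 5 of year 2051 → May 2051.
Day 19 is valid in May, giving May 19, 2051.

May 19, 2051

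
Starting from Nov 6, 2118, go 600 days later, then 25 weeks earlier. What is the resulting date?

Counting forward 600 days from November 6, 2118:
November has 30 days, so 30 − 6 = 24 days remain after November 6, 2118; 600 − 24 = 576 left.
December 2118 has 31 days: 576 − 31 = 545 left.
January 2119 has 31 days: 545 − 31 = 514 left.
February 2119 has 28 days (2119 is not a leap year): 514 − 28 = 486 left.
March 2119 has 31 days: 486 − 31 = 455 left.
April 2119 has 30 days: 455 − 30 = 425 left.
May 2119 has 31 days: 425 − 31 = 394 left.
June 2119 has 30 days: 394 − 30 = 364 left.
July 2119 has 31 days: 364 − 31 = 333 left.
August 2119 has 31 days: 333 − 31 = 302 left.
September 2119 has 30 days: 302 − 30 = 272 left.
October 2119 has 31 days: 272 − 31 = 241 left.
November 2119 has 30 days: 241 − 30 = 211 left.
December 2119 has 31 days: 211 − 31 = 180 left.
January 2120 has 31 days: 180 − 31 = 149 left.
February 2120 has 29 days (2120 is a leap year): 149 − 29 = 120 left.
March 2120 has 31 days: 120 − 31 = 89 left.
April 2120 has 30 days: 89 − 30 = 59 left.
May 2120 has 31 days: 59 − 31 = 28 left.
28 days into June 2120 → June 28, 2120.
Counting back 25 weeks (= 175 days) from June 28, 2120:
Going back 28 days from June 28, 2120 reaches the end of the previous month; 175 − 28 = 147 left.
May 2120 has 31 days: 147 − 31 = 116 left.
April 2120 has 30 days: 116 − 30 = 86 left.
March 2120 has 31 days: 86 − 31 = 55 left.
February 2120 has 29 days (2120 is a leap year): 55 − 29 = 26 left.
January 2120 has 31 days; 31 − 26 = 5 → January 5, 2120.

January 5, 2120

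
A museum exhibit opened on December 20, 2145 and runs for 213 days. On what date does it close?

July 21, 2146

Counting forward 213 days from December 20, 2145.
December has 31 days, so 31 − 20 = 11 days remain after December 20, 2145; 213 − 11 = 202 left.
January 2146 has 31 days: 202 − 31 = 171 left.
February 2146 has 28 days (2146 is not a leap year): 171 − 28 = 143 left.
March 2146 has 31 days: 143 − 31 = 112 left.
April 2146 has 30 days: 112 − 30 = 82 left.
May 2146 has 31 days: 82 − 31 = 51 left.
June 2146 has 30 days: 51 − 30 = 21 left.
21 days into July 2146 → July 21, 2146.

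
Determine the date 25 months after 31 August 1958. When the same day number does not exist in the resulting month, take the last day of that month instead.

Adding 25 months from August 31, 1958.
month 8 + 25 = 33, which is month 9 of year 1960 → September 1960.
September 1960 has only 30 days and the start was day 31, so the date clamps to September 30, 1960.

September 30, 1960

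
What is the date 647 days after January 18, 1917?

October 27, 1918

Adding 647 days from January 18, 1917.
January has 31 days, so 31 − 18 = 13 days remain after January 18, 1917; 647 − 13 = 634 left.
February 1917 has 28 days (1917 is not a leap year): 634 − 28 = 606 left.
March 1917 has 31 days: 606 − 31 = 575 left.
April 1917 has 30 days: 575 − 30 = 545 left.
May 1917 has 31 days: 545 − 31 = 514 left.
June 1917 has 30 days: 514 − 30 = 484 left.
July 1917 has 31 days: 484 − 31 = 453 left.
August 1917 has 31 days: 453 − 31 = 422 left.
September 1917 has 30 days: 422 − 30 = 392 left.
October 1917 has 31 days: 392 − 31 = 361 left.
November 1917 has 30 days: 361 − 30 = 331 left.
December 1917 has 31 days: 331 − 31 = 300 left.
January 1918 has 31 days: 300 − 31 = 269 left.
February 1918 has 28 days (1918 is not a leap year): 269 − 28 = 241 left.
March 1918 has 31 days: 241 − 31 = 210 left.
April 1918 has 30 days: 210 − 30 = 180 left.
May 1918 has 31 days: 180 − 31 = 149 left.
June 1918 has 30 days: 149 − 30 = 119 left.
July 1918 has 31 days: 119 − 31 = 88 left.
August 1918 has 31 days: 88 − 31 = 57 left.
September 1918 has 30 days: 57 − 30 = 27 left.
27 days into October 1918 → October 27, 1918.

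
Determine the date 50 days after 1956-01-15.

Advancing 50 days from January 15, 1956.
January has 31 days, so 31 − 15 = 16 days remain after January 15, 1956; 50 − 16 = 34 left.
February 1956 has 29 days (1956 is a leap year): 34 − 29 = 5 left.
5 days into March 1956 → March 5, 1956.

March 5, 1956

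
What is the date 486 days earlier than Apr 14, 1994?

December 14, 1992

Going back 486 days from April 14, 1994.
Going back 14 days from April 14, 1994 reaches the end of the previous month; 486 − 14 = 472 left.
March 1994 has 31 days: 472 − 31 = 441 left.
February 1994 has 28 days (1994 is not a leap year): 441 − 28 = 413 left.
January 1994 has 31 days: 413 − 31 = 382 left.
December 1993 has 31 days: 382 − 31 = 351 left.
November 1993 has 30 days: 351 − 30 = 321 left.
October 1993 has 31 days: 321 − 31 = 290 left.
September 1993 has 30 days: 290 − 30 = 260 left.
August 1993 has 31 days: 260 − 31 = 229 left.
July 1993 has 31 days: 229 − 31 = 198 left.
June 1993 has 30 days: 198 − 30 = 168 left.
May 1993 has 31 days: 168 − 31 = 137 left.
April 1993 has 30 days: 137 − 30 = 107 left.
March 1993 has 31 days: 107 − 31 = 76 left.
February 1993 has 28 days (1993 is not a leap year): 76 − 28 = 48 left.
January 1993 has 31 days: 48 − 31 = 17 left.
December 1992 has 31 days; 31 − 17 = 14 → December 14, 1992.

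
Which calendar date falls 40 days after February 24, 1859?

Adding 40 days from February 24, 1859.
February has 28 days, so 28 − 24 = 4 days remain after February 24, 1859; 40 − 4 = 36 left.
March 1859 has 31 days: 36 − 31 = 5 left.
5 days into April 1859 → April 5, 1859.

April 5, 1859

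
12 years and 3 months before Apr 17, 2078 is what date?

Subtracting 12 years and 3 months from April 17, 2078.
-12 years → 2066; month 4 − 3 = 1 → January 2066.
Day 17 is valid in January, giving January 17, 2066.

January 17, 2066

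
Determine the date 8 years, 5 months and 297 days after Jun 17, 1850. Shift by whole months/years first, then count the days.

Adding 8 years, 5 months and 297 days from June 17, 1850: first the month/year part, then the days.
+8 years → 1858; month 6 + 5 = 11 → November 1858.
Day 17 is valid in November, giving November 17, 1858.
Now add 297 days from November 17, 1858.
November has 30 days, so 30 − 17 = 13 days remain after November 17, 1858; 297 − 13 = 284 left.
December 1858 has 31 days: 284 − 31 = 253 left.
January 1859 has 31 days: 253 − 31 = 222 left.
February 1859 has 28 days (1859 is not a leap year): 222 − 28 = 194 left.
March 1859 has 31 days: 194 − 31 = 163 left.
April 1859 has 30 days: 163 − 30 = 133 left.
May 1859 has 31 days: 133 − 31 = 102 left.
June 1859 has 30 days: 102 − 30 = 72 left.
July 1859 has 31 days: 72 − 31 = 41 left.
August 1859 has 31 days: 41 − 31 = 10 left.
10 days into September 1859 → September 10, 1859.

September 10, 1859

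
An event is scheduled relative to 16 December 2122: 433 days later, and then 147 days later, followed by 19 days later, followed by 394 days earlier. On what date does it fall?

July 9, 2123

Counting forward 433 days from December 16, 2122:
December has 31 days, so 31 − 16 = 15 days remain after December 16, 2122; 433 − 15 = 418 left.
January 2123 has 31 days: 418 − 31 = 387 left.
February 2123 has 28 days (2123 is not a leap year): 387 − 28 = 359 left.
March 2123 has 31 days: 359 − 31 = 328 left.
April 2123 has 30 days: 328 − 30 = 298 left.
May 2123 has 31 days: 298 − 31 = 267 left.
June 2123 has 30 days: 267 − 30 = 237 left.
July 2123 has 31 days: 237 − 31 = 206 left.
August 2123 has 31 days: 206 − 31 = 175 left.
September 2123 has 30 days: 175 − 30 = 145 left.
October 2123 has 31 days: 145 − 31 = 114 left.
November 2123 has 30 days: 114 − 30 = 84 left.
December 2123 has 31 days: 84 − 31 = 53 left.
January 2124 has 31 days: 53 − 31 = 22 left.
22 days into February 2124 → February 22, 2124.
Adding 147 days from February 22, 2124:
February has 29 days, so 29 − 22 = 7 days remain after February 22, 2124; 147 − 7 = 140 left.
March 2124 has 31 days: 140 − 31 = 109 left.
April 2124 has 30 days: 109 − 30 = 79 left.
May 2124 has 31 days: 79 − 31 = 48 left.
June 2124 has 30 days: 48 − 30 = 18 left.
18 days into July 2124 → July 18, 2124.
Advancing 19 days from July 18, 2124:
July has 31 days, so 31 − 18 = 13 days remain after July 18, 2124; 19 − 13 = 6 left.
6 days into August 2124 → August 6, 2124.
Subtracting 394 days from August 6, 2124:
Going back 6 days from August 6, 2124 reaches the end of the previous month; 394 − 6 = 388 left.
July 2124 has 31 days: 388 − 31 = 357 left.
June 2124 has 30 days: 357 − 30 = 327 left.
May 2124 has 31 days: 327 − 31 = 296 left.
April 2124 has 30 days: 296 − 30 = 266 left.
March 2124 has 31 days: 266 − 31 = 235 left.
February 2124 has 29 days (2124 is a leap year): 235 − 29 = 206 left.
January 2124 has 31 days: 206 − 31 = 175 left.
December 2123 has 31 days: 175 − 31 = 144 left.
November 2123 has 30 days: 144 − 30 = 114 left.
October 2123 has 31 days: 114 − 31 = 83 left.
September 2123 has 30 days: 83 − 30 = 53 left.
August 2123 has 31 days: 53 − 31 = 22 left.
July 2123 has 31 days; 31 − 22 = 9 → July 9, 2123.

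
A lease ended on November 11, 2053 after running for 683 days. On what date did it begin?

Counting back 683 days from November 11, 2053.
Going back 11 days from November 11, 2053 reaches the end of the previous month; 683 − 11 = 672 left.
October 2053 has 31 days: 672 − 31 = 641 left.
September 2053 has 30 days: 641 − 30 = 611 left.
August 2053 has 31 days: 611 − 31 = 580 left.
July 2053 has 31 days: 580 − 31 = 549 left.
June 2053 has 30 days: 549 − 30 = 519 left.
May 2053 has 31 days: 519 − 31 = 488 left.
April 2053 has 30 days: 488 − 30 = 458 left.
March 2053 has 31 days: 458 − 31 = 427 left.
February 2053 has 28 days (2053 is not a leap year): 427 − 28 = 399 left.
January 2053 has 31 days: 399 − 31 = 368 left.
December 2052 has 31 days: 368 − 31 = 337 left.
November 2052 has 30 days: 337 − 30 = 307 left.
October 2052 has 31 days: 307 − 31 = 276 left.
September 2052 has 30 days: 276 − 30 = 246 left.
August 2052 has 31 days: 246 − 31 = 215 left.
July 2052 has 31 days: 215 − 31 = 184 left.
June 2052 has 30 days: 184 − 30 = 154 left.
May 2052 has 31 days: 154 − 31 = 123 left.
April 2052 has 30 days: 123 − 30 = 93 left.
March 2052 has 31 days: 93 − 31 = 62 left.
February 2052 has 29 days (2052 is a leap year): 62 − 29 = 33 left.
January 2052 has 31 days: 33 − 31 = 2 left.
December 2051 has 31 days; 31 − 2 = 29 → December 29, 2051.

December 29, 2051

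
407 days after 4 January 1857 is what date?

Adding 407 days from January 4, 1857.
January has 31 days, so 31 − 4 = 27 days remain after January 4, 1857; 407 − 27 = 380 left.
February 1857 has 28 days (1857 is not a leap year): 380 − 28 = 352 left.
March 1857 has 31 days: 352 − 31 = 321 left.
April 1857 has 30 days: 321 − 30 = 291 left.
May 1857 has 31 days: 291 − 31 = 260 left.
June 1857 has 30 days: 260 − 30 = 230 left.
July 1857 has 31 days: 230 − 31 = 199 left.
August 1857 has 31 days: 199 − 31 = 168 left.
September 1857 has 30 days: 168 − 30 = 138 left.
October 1857 has 31 days: 138 − 31 = 107 left.
November 1857 has 30 days: 107 − 30 = 77 left.
December 1857 has 31 days: 77 − 31 = 46 left.
January 1858 has 31 days: 46 − 31 = 15 left.
15 days into February 1858 → February 15, 1858.

February 15, 1858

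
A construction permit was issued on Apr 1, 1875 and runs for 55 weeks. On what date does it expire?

Advancing 55 weeks = 385 days from April 1, 1875.
April has 30 days, so 30 − 1 = 29 days remain after April 1, 1875; 385 − 29 = 356 left.
May 1875 has 31 days: 356 − 31 = 325 left.
June 1875 has 30 days: 325 − 30 = 295 left.
July 1875 has 31 days: 295 − 31 = 264 left.
August 1875 has 31 days: 264 − 31 = 233 left.
September 1875 has 30 days: 233 − 30 = 203 left.
October 1875 has 31 days: 203 − 31 = 172 left.
November 1875 has 30 days: 172 − 30 = 142 left.
December 1875 has 31 days: 142 − 31 = 111 left.
January 1876 has 31 days: 111 − 31 = 80 left.
February 1876 has 29 days (1876 is a leap year): 80 − 29 = 51 left.
March 1876 has 31 days: 51 − 31 = 20 left.
20 days into April 1876 → April 20, 1876.

April 20, 1876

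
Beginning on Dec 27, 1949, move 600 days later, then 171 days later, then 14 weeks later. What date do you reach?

May 14, 1952

Advancing 600 days from December 27, 1949:
December has 31 days, so 31 − 27 = 4 days remain after December 27, 1949; 600 − 4 = 596 left.
January 1950 has 31 days: 596 − 31 = 565 left.
February 1950 has 28 days (1950 is not a leap year): 565 − 28 = 537 left.
March 1950 has 31 days: 537 − 31 = 506 left.
April 1950 has 30 days: 506 − 30 = 476 left.
May 1950 has 31 days: 476 − 31 = 445 left.
June 1950 has 30 days: 445 − 30 = 415 left.
July 1950 has 31 days: 415 − 31 = 384 left.
August 1950 has 31 days: 384 − 31 = 353 left.
September 1950 has 30 days: 353 − 30 = 323 left.
October 1950 has 31 days: 323 − 31 = 292 left.
November 1950 has 30 days: 292 − 30 = 262 left.
December 1950 has 31 days: 262 − 31 = 231 left.
January 1951 has 31 days: 231 − 31 = 200 left.
February 1951 has 28 days (1951 is not a leap year): 200 − 28 = 172 left.
March 1951 has 31 days: 172 − 31 = 141 left.
April 1951 has 30 days: 141 − 30 = 111 left.
May 1951 has 31 days: 111 − 31 = 80 left.
June 1951 has 30 days: 80 − 30 = 50 left.
July 1951 has 31 days: 50 − 31 = 19 left.
19 days into August 1951 → August 19, 1951.
Adding 171 days from August 19, 1951:
August has 31 days, so 31 − 19 = 12 days remain after August 19, 1951; 171 − 12 = 159 left.
September 1951 has 30 days: 159 − 30 = 129 left.
October 1951 has 31 days: 129 − 31 = 98 left.
November 1951 has 30 days: 98 − 30 = 68 left.
December 1951 has 31 days: 68 − 31 = 37 left.
January 1952 has 31 days: 37 − 31 = 6 left.
6 days into February 1952 → February 6, 1952.
Adding 14 weeks (= 98 days) from February 6, 1952:
February has 29 days, so 29 − 6 = 23 days remain after February 6, 1952; 98 − 23 = 75 left.
March 1952 has 31 days: 75 − 31 = 44 left.
April 1952 has 30 days: 44 − 30 = 14 left.
14 days into May 1952 → May 14, 1952.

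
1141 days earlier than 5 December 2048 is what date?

October 21, 2045

Going back 1141 days from December 5, 2048.
Going back 5 days from December 5, 2048 reaches the end of the previous month; 1141 − 5 = 1136 left.
November 2048 has 30 days: 1136 − 30 = 1106 left.
October 2048 has 31 days: 1106 − 31 = 1075 left.
September 2048 has 30 days: 1075 − 30 = 1045 left.
August 2048 has 31 days: 1045 − 31 = 1014 left.
July 2048 has 31 days: 1014 − 31 = 983 left.
June 2048 has 30 days: 983 − 30 = 953 left.
May 2048 has 31 days: 953 − 31 = 922 left.
April 2048 has 30 days: 922 − 30 = 892 left.
March 2048 has 31 days: 892 − 31 = 861 left.
February 2048 has 29 days (2048 is a leap year): 861 − 29 = 832 left.
January 2048 has 31 days: 832 − 31 = 801 left.
December 2047 has 31 days: 801 − 31 = 770 left.
November 2047 has 30 days: 770 − 30 = 740 left.
October 2047 has 31 days: 740 − 31 = 709 left.
September 2047 has 30 days: 709 − 30 = 679 left.
August 2047 has 31 days: 679 − 31 = 648 left.
July 2047 has 31 days: 648 − 31 = 617 left.
June 2047 has 30 days: 617 − 30 = 587 left.
May 2047 has 31 days: 587 − 31 = 556 left.
April 2047 has 30 days: 556 − 30 = 526 left.
March 2047 has 31 days: 526 − 31 = 495 left.
February 2047 has 28 days (2047 is not a leap year): 495 − 28 = 467 left.
January 2047 has 31 days: 467 − 31 = 436 left.
December 2046 has 31 days: 436 − 31 = 405 left.
November 2046 has 30 days: 405 − 30 = 375 left.
October 2046 has 31 days: 375 − 31 = 344 left.
September 2046 has 30 days: 344 − 30 = 314 left.
August 2046 has 31 days: 314 − 31 = 283 left.
July 2046 has 31 days: 283 − 31 = 252 left.
June 2046 has 30 days: 252 − 30 = 222 left.
May 2046 has 31 days: 222 − 31 = 191 left.
April 2046 has 30 days: 191 − 30 = 161 left.
March 2046 has 31 days: 161 − 31 = 130 left.
February 2046 has 28 days (2046 is not a leap year): 130 − 28 = 102 left.
January 2046 has 31 days: 102 − 31 = 71 left.
December 2045 has 31 days: 71 − 31 = 40 left.
November 2045 has 30 days: 40 − 30 = 10 left.
October 2045 has 31 days; 31 − 10 = 21 → October 21, 2045.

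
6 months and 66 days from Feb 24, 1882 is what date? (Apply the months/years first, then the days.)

Counting forward 6 months and 66 days from February 24, 1882: first the month/year part, then the days.
month 2 + 6 = 8 → August 1882.
Day 24 is valid in August, giving August 24, 1882.
Now add 66 days from August 24, 1882.
August has 31 days, so 31 − 24 = 7 days remain after August 24, 1882; 66 − 7 = 59 left.
September 1882 has 30 days: 59 − 30 = 29 left.
29 days into October 1882 → October 29, 1882.

October 29, 1882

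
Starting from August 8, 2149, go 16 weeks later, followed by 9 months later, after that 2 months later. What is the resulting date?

Adding 16 weeks (= 112 days) from August 8, 2149:
August has 31 days, so 31 − 8 = 23 days remain after August 8, 2149; 112 − 23 = 89 left.
September 2149 has 30 days: 89 − 30 = 59 left.
October 2149 has 31 days: 59 − 31 = 28 left.
28 days into November 2149 → November 28, 2149.
Adding 9 months from November 28, 2149:
month 11 + 9 = 20, which is month 8 of year 2150 → August 2150.
Day 28 is valid in August, giving August 28, 2150.
Adding 2 months from August 28, 2150:
month 8 + 2 = 10 → October 2150.
Day 28 is valid in October, giving October 28, 2150.

October 28, 2150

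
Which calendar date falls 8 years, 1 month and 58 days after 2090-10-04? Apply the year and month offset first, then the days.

January 1, 2099

Adding 8 years, 1 month and 58 days from October 4, 2090: first the month/year part, then the days.
+8 years → 2098; month 10 + 1 = 11 → November 2098.
Day 4 is valid in November, giving November 4, 2098.
Now add 58 days from November 4, 2098.
November has 30 days, so 30 − 4 = 26 days remain after November 4, 2098; 58 − 26 = 32 left.
December 2098 has 31 days: 32 − 31 = 1 left.
1 day into January 2099 → January 1, 2099.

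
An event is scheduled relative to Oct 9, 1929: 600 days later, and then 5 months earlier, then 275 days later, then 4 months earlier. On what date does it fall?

Adding 600 days from October 9, 1929:
October has 31 days, so 31 − 9 = 22 days remain after October 9, 1929; 600 − 22 = 578 left.
November 1929 has 30 days: 578 − 30 = 548 left.
December 1929 has 31 days: 548 − 31 = 517 left.
January 1930 has 31 days: 517 − 31 = 486 left.
February 1930 has 28 days (1930 is not a leap year): 486 − 28 = 458 left.
March 1930 has 31 days: 458 − 31 = 427 left.
April 1930 has 30 days: 427 − 30 = 397 left.
May 1930 has 31 days: 397 − 31 = 366 left.
June 1930 has 30 days: 366 − 30 = 336 left.
July 1930 has 31 days: 336 − 31 = 305 left.
August 1930 has 31 days: 305 − 31 = 274 left.
September 1930 has 30 days: 274 − 30 = 244 left.
October 1930 has 31 days: 244 − 31 = 213 left.
November 1930 has 30 days: 213 − 30 = 183 left.
December 1930 has 31 days: 183 − 31 = 152 left.
January 1931 has 31 days: 152 − 31 = 121 left.
February 1931 has 28 days (1931 is not a leap year): 121 − 28 = 93 left.
March 1931 has 31 days: 93 − 31 = 62 left.
April 1931 has 30 days: 62 − 30 = 32 left.
May 1931 has 31 days: 32 − 31 = 1 left.
1 day into June 1931 → June 1, 1931.
Going back 5 months from June 1, 1931:
month 6 − 5 = 1 → January 1931.
Day 1 is valid in January, giving January 1, 1931.
Counting forward 275 days from January 1, 1931:
January has 31 days, so 31 − 1 = 30 days remain after January 1, 1931; 275 − 30 = 245 left.
February 1931 has 28 days (1931 is not a leap year): 245 − 28 = 217 left.
March 1931 has 31 days: 217 − 31 = 186 left.
April 1931 has 30 days: 186 − 30 = 156 left.
May 1931 has 31 days: 156 − 31 = 125 left.
June 1931 has 30 days: 125 − 30 = 95 left.
July 1931 has 31 days: 95 − 31 = 64 left.
August 1931 has 31 days: 64 − 31 = 33 left.
September 1931 has 30 days: 33 − 30 = 3 left.
3 days into October 1931 → October 3, 1931.
Going back 4 months from October 3, 1931:
month 10 − 4 = 6 → June 1931.
Day 3 is valid in June, giving June 3, 1931.

June 3, 1931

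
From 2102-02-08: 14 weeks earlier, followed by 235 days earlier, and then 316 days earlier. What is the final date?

Subtracting 14 weeks (= 98 days) from February 8, 2102:
Going back 8 days from February 8, 2102 reaches the end of the previous month; 98 − 8 = 90 left.
January 2102 has 31 days: 90 − 31 = 59 left.
December 2101 has 31 days: 59 − 31 = 28 left.
November 2101 has 30 days; 30 − 28 = 2 → November 2, 2101.
Subtracting 235 days from November 2, 2101:
Going back 2 days from November 2, 2101 reaches the end of the previous month; 235 − 2 = 233 left.
October 2101 has 31 days: 233 − 31 = 202 left.
September 2101 has 30 days: 202 − 30 = 172 left.
August 2101 has 31 days: 172 − 31 = 141 left.
July 2101 has 31 days: 141 − 31 = 110 left.
June 2101 has 30 days: 110 − 30 = 80 left.
May 2101 has 31 days: 80 − 31 = 49 left.
April 2101 has 30 days: 49 − 30 = 19 left.
March 2101 has 31 days; 31 − 19 = 12 → March 12, 2101.
Going back 316 days from March 12, 2101:
Going back 12 days from March 12, 2101 reaches the end of the previous month; 316 − 12 = 304 left.
February 2101 has 28 days (2101 is not a leap year): 304 − 28 = 276 left.
January 2101 has 31 days: 276 − 31 = 245 left.
December 2100 has 31 days: 245 − 31 = 214 left.
November 2100 has 30 days: 214 − 30 = 184 left.
October 2100 has 31 days: 184 − 31 = 153 left.
September 2100 has 30 days: 153 − 30 = 123 left.
August 2100 has 31 days: 123 − 31 = 92 left.
July 2100 has 31 days: 92 − 31 = 61 left.
June 2100 has 30 days: 61 − 30 = 31 left.
May 2100 has 31 days: 31 − 31 = 0 left.
April 2100 has 30 days; 30 − 0 = 30 → April 30, 2100.

April 30, 2100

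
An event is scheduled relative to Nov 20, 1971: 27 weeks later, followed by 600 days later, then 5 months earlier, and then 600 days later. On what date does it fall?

Adding 27 weeks (= 189 days) from November 20, 1971:
November has 30 days, so 30 − 20 = 10 days remain after November 20, 1971; 189 − 10 = 179 left.
December 1971 has 31 days: 179 − 31 = 148 left.
January 1972 has 31 days: 148 − 31 = 117 left.
February 1972 has 29 days (1972 is a leap year): 117 − 29 = 88 left.
March 1972 has 31 days: 88 − 31 = 57 left.
April 1972 has 30 days: 57 − 30 = 27 left.
27 days into May 1972 → May 27, 1972.
Counting forward 600 days from May 27, 1972:
May has 31 days, so 31 − 27 = 4 days remain after May 27, 1972; 600 − 4 = 596 left.
June 1972 has 30 days: 596 − 30 = 566 left.
July 1972 has 31 days: 566 − 31 = 535 left.
August 1972 has 31 days: 535 − 31 = 504 left.
September 1972 has 30 days: 504 − 30 = 474 left.
October 1972 has 31 days: 474 − 31 = 443 left.
November 1972 has 30 days: 443 − 30 = 413 left.
December 1972 has 31 days: 413 − 31 = 382 left.
January 1973 has 31 days: 382 − 31 = 351 left.
February 1973 has 28 days (1973 is not a leap year): 351 − 28 = 323 left.
March 1973 has 31 days: 323 − 31 = 292 left.
April 1973 has 30 days: 292 − 30 = 262 left.
May 1973 has 31 days: 262 − 31 = 231 left.
June 1973 has 30 days: 231 − 30 = 201 left.
July 1973 has 31 days: 201 − 31 = 170 left.
August 1973 has 31 days: 170 − 31 = 139 left.
September 1973 has 30 days: 139 − 30 = 109 left.
October 1973 has 31 days: 109 − 31 = 78 left.
November 1973 has 30 days: 78 − 30 = 48 left.
December 1973 has 31 days: 48 − 31 = 17 left.
17 days into January 1974 → January 17, 1974.
Counting back 5 months from January 17, 1974:
month 1 − 5 = -4, which is month 8 of year 1973 → August 1973.
Day 17 is valid in August, giving August 17, 1973.
Counting forward 600 days from August 17, 1973:
August has 31 days, so 31 − 17 = 14 days remain after August 17, 1973; 600 − 14 = 586 left.
September 1973 has 30 days: 586 − 30 = 556 left.
October 1973 has 31 days: 556 − 31 = 525 left.
November 1973 has 30 days: 525 − 30 = 495 left.
December 1973 has 31 days: 495 − 31 = 464 left.
January 1974 has 31 days: 464 − 31 = 433 left.
February 1974 has 28 days (1974 is not a leap year): 433 − 28 = 405 left.
March 1974 has 31 days: 405 − 31 = 374 left.
April 1974 has 30 days: 374 − 30 = 344 left.
May 1974 has 31 days: 344 − 31 = 313 left.
June 1974 has 30 days: 313 − 30 = 283 left.
July 1974 has 31 days: 283 − 31 = 252 left.
August 1974 has 31 days: 252 − 31 = 221 left.
September 1974 has 30 days: 221 − 30 = 191 left.
October 1974 has 31 days: 191 − 31 = 160 left.
November 1974 has 30 days: 160 − 30 = 130 left.
December 1974 has 31 days: 130 − 31 = 99 left.
January 1975 has 31 days: 99 − 31 = 68 left.
February 1975 has 28 days (1975 is not a leap year): 68 − 28 = 40 left.
March 1975 has 31 days: 40 − 31 = 9 left.
9 days into April 1975 → April 9, 1975.

April 9, 1975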